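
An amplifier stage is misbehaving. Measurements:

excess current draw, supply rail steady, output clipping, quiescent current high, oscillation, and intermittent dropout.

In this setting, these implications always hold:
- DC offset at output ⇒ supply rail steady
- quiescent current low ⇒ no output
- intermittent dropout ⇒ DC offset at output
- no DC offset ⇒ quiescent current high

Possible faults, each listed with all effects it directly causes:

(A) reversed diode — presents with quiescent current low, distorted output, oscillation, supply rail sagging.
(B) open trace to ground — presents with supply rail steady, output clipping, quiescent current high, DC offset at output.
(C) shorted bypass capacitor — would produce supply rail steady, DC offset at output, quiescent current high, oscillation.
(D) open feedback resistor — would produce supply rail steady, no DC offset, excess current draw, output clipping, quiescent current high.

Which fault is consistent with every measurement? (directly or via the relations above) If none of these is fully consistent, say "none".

Checking each candidate against the observations:
(A) reversed diode — excess current draw NO; supply rail steady NO; output clipping NO; quiescent current high NO; oscillation yes; intermittent dropout NO
(B) open trace to ground — does not account for excess current draw, oscillation, intermittent dropout
(C) shorted bypass capacitor — excess current draw NO; supply rail steady yes; output clipping NO; quiescent current high yes; oscillation yes; intermittent dropout NO
(D) open feedback resistor — excess current draw yes; supply rail steady yes; output clipping yes; quiescent current high yes; oscillation NO; intermittent dropout NO
No candidate is consistent with all observations.

none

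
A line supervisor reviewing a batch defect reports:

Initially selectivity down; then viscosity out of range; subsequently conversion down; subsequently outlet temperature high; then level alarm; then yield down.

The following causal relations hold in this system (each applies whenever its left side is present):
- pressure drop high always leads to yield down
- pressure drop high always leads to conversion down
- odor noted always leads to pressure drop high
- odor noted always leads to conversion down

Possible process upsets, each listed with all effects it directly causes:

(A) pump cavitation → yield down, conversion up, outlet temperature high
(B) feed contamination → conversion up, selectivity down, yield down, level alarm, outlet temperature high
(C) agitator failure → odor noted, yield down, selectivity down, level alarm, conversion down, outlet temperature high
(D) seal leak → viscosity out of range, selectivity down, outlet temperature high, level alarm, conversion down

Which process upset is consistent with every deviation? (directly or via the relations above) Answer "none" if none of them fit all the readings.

Per-candidate check:
(A) pump cavitation — fails on selectivity down, viscosity out of range, conversion down, level alarm (predicts conversion up, not conversion down)
(B) feed contamination — selectivity down yes; viscosity out of range NO; conversion down NO; outlet temperature high yes; level alarm yes; yield down yes
(C) agitator failure — does not account for viscosity out of range
(D) seal leak — selectivity down yes; viscosity out of range yes; conversion down yes; outlet temperature high yes; level alarm yes; yield down NO
Every candidate fails on at least one observation.

none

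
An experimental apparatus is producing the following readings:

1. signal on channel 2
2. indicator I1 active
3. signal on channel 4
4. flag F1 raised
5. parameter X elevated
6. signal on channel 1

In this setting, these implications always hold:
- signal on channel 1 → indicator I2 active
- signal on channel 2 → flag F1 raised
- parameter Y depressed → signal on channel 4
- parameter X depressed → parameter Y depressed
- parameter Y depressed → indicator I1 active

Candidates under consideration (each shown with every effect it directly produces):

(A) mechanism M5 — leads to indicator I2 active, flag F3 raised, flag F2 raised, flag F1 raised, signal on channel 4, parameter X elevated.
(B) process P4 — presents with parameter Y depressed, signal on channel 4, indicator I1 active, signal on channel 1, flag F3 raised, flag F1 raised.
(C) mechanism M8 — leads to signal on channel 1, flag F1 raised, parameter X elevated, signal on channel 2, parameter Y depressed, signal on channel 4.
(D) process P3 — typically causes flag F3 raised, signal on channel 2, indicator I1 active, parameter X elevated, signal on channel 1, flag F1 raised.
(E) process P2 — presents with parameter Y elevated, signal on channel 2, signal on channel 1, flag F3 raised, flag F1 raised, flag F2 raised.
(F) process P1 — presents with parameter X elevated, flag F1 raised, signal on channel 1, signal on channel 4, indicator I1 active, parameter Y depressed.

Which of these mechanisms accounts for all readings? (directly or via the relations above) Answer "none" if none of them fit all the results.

C

For each candidate, compare predicted effects to what was observed:
(A) mechanism M5 — signal on channel 2 NO; indicator I1 active NO; signal on channel 4 yes; flag F1 raised yes; parameter X elevated yes; signal on channel 1 NO
(B) process P4 — signal on channel 2 NO; indicator I1 active yes; signal on channel 4 yes; flag F1 raised yes; parameter X elevated NO; signal on channel 1 yes
(C) mechanism M8 — signal on channel 2 yes; indicator I1 active yes (through parameter Y depressed → indicator I1 active); signal on channel 4 yes; flag F1 raised yes; parameter X elevated yes; signal on channel 1 yes
(D) process P3 — signal on channel 2 yes; indicator I1 active yes; signal on channel 4 NO; flag F1 raised yes; parameter X elevated yes; signal on channel 1 yes
(E) process P2 — signal on channel 2 yes; indicator I1 active NO; signal on channel 4 NO; flag F1 raised yes; parameter X elevated NO; signal on channel 1 yes
(F) process P1 — signal on channel 2 NO; indicator I1 active yes; signal on channel 4 yes; flag F1 raised yes; parameter X elevated yes; signal on channel 1 yes
(C) is the only candidate with no mismatches.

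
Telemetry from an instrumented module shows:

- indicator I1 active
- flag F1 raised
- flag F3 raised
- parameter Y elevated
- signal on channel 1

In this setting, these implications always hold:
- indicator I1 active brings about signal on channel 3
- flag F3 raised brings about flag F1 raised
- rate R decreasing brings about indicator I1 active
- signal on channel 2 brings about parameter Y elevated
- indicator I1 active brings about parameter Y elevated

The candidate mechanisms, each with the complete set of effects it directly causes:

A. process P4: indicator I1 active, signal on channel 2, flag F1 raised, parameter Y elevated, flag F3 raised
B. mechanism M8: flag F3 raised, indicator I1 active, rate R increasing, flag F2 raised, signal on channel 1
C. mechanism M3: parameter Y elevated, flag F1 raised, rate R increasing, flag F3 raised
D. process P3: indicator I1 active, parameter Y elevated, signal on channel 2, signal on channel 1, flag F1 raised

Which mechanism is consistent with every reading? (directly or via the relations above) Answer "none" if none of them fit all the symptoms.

B

Checking each candidate against the observations:
(A) process P4 — indicator I1 active match; flag F1 raised match; flag F3 raised match; parameter Y elevated match; signal on channel 1 miss
(B) mechanism M8 — accounts for every observation (flag F1 raised by flag F3 raised → flag F1 raised)
(C) mechanism M3 — does not account for indicator I1 active, signal on channel 1
(D) process P3 — does not account for flag F3 raised
(B) is the only candidate with no mismatches.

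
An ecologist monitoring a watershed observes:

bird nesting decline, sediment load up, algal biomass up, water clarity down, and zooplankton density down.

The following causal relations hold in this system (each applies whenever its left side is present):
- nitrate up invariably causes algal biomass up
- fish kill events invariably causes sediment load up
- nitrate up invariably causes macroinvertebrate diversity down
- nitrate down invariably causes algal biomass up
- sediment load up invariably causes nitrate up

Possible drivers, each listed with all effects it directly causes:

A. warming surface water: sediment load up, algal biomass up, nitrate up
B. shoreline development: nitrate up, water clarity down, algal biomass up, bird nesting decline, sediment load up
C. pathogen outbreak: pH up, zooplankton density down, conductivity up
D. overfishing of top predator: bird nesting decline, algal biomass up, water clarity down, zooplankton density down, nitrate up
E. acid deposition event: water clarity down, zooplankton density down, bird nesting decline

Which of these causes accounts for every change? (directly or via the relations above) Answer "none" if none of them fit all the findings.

none

Checking each candidate against the observations:
(A) warming surface water — bird nesting decline -; sediment load up +; algal biomass up +; water clarity down -; zooplankton density down -
(B) shoreline development — does not account for zooplankton density down
(C) pathogen outbreak — bird nesting decline -; sediment load up -; algal biomass up -; water clarity down -; zooplankton density down +
(D) overfishing of top predator — does not account for sediment load up
(E) acid deposition event — does not account for sediment load up, algal biomass up
Every candidate fails on at least one observation.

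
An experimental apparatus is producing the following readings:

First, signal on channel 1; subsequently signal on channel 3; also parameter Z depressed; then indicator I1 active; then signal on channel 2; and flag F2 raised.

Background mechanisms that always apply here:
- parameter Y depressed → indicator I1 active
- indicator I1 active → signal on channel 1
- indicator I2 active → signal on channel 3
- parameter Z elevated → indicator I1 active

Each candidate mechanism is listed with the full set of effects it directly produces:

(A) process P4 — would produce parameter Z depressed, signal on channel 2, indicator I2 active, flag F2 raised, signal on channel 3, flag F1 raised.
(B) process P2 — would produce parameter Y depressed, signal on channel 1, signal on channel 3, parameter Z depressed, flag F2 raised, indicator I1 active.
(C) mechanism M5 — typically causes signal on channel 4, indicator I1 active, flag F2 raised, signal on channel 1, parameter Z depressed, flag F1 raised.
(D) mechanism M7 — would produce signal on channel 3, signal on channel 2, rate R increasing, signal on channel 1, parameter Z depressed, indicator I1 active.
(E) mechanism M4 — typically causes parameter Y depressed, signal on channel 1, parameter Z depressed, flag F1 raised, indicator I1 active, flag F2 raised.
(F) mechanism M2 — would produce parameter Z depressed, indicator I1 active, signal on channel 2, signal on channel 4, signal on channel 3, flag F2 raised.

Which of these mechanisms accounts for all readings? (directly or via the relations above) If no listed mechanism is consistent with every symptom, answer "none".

Per-candidate check:
(A) process P4 — does not account for signal on channel 1, indicator I1 active
(B) process P2 — signal on channel 1 +; signal on channel 3 +; parameter Z depressed +; indicator I1 active +; signal on channel 2 -; flag F2 raised +
(C) mechanism M5 — signal on channel 1 +; signal on channel 3 -; parameter Z depressed +; indicator I1 active +; signal on channel 2 -; flag F2 raised +
(D) mechanism M7 — signal on channel 1 +; signal on channel 3 +; parameter Z depressed +; indicator I1 active +; signal on channel 2 +; flag F2 raised -
(E) mechanism M4 — signal on channel 1 +; signal on channel 3 -; parameter Z depressed +; indicator I1 active +; signal on channel 2 -; flag F2 raised +
(F) mechanism M2 — signal on channel 1 + (through indicator I1 active → signal on channel 1); signal on channel 3 +; parameter Z depressed +; indicator I1 active +; signal on channel 2 +; flag F2 raised +
(F) is the only candidate with no mismatches.

F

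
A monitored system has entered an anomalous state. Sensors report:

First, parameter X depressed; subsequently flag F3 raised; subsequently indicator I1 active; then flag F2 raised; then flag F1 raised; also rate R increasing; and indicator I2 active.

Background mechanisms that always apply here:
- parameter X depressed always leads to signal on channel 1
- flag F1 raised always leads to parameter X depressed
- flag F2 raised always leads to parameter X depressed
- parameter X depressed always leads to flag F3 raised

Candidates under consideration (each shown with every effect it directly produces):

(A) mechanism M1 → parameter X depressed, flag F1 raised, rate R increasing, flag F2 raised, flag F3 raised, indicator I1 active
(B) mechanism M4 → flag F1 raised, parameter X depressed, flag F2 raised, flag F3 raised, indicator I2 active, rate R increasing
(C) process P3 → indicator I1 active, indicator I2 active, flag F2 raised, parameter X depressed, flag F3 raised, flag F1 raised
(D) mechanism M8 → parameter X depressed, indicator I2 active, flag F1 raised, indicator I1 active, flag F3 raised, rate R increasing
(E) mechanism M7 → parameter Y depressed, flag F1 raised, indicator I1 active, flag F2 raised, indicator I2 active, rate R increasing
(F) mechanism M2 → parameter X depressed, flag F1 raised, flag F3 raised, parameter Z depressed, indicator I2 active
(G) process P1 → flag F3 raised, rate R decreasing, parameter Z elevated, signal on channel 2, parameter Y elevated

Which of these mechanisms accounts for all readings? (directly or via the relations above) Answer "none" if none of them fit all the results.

E

Per-candidate check:
(A) mechanism M1 — parameter X depressed match; flag F3 raised match; indicator I1 active match; flag F2 raised match; flag F1 raised match; rate R increasing match; indicator I2 active miss
(B) mechanism M4 — parameter X depressed match; flag F3 raised match; indicator I1 active miss; flag F2 raised match; flag F1 raised match; rate R increasing match; indicator I2 active match
(C) process P3 — does not account for rate R increasing
(D) mechanism M8 — does not account for flag F2 raised
(E) mechanism M7 — accounts for every observation (parameter X depressed through flag F2 raised → parameter X depressed)
(F) mechanism M2 — does not account for indicator I1 active, flag F2 raised, rate R increasing
(G) process P1 — parameter X depressed miss; flag F3 raised match; indicator I1 active miss; flag F2 raised miss; flag F1 raised miss; rate R increasing miss; indicator I2 active miss
(E) is the only candidate with no mismatches.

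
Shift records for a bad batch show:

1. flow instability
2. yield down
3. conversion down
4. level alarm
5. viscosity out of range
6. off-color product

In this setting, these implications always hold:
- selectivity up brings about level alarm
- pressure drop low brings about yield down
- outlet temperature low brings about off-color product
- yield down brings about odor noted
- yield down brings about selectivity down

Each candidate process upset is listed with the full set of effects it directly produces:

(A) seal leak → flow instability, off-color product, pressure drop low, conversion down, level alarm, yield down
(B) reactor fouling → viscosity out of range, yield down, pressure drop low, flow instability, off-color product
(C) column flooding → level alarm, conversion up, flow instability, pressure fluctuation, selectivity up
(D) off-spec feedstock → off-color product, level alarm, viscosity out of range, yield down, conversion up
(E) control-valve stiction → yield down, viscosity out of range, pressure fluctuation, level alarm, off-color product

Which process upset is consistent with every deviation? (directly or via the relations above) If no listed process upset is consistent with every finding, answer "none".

Per-candidate check:
(A) seal leak — does not account for viscosity out of range
(B) reactor fouling — flow instability +; yield down +; conversion down -; level alarm -; viscosity out of range +; off-color product +
(C) column flooding — flow instability +; yield down -; conversion down -; level alarm +; viscosity out of range -; off-color product -
(D) off-spec feedstock — flow instability -; yield down +; conversion down -; level alarm +; viscosity out of range +; off-color product +
(E) control-valve stiction — does not account for flow instability, conversion down
No candidate is consistent with all observations.

none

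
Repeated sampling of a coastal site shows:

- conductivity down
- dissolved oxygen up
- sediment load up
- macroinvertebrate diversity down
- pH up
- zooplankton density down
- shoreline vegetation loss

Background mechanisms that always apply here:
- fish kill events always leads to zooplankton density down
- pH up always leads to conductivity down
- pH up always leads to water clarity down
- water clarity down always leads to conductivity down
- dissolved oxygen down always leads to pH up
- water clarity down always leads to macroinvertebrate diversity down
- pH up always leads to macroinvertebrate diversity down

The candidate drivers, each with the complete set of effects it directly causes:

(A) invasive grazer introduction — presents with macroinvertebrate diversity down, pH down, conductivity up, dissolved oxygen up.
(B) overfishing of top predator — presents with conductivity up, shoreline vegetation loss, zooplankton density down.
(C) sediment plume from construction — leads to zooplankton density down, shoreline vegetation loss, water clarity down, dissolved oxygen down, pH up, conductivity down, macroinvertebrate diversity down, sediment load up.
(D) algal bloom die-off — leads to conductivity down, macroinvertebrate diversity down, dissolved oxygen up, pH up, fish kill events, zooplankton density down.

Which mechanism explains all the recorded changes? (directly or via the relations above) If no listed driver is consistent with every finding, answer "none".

Testing each hypothesis:
(A) invasive grazer introduction — fails on conductivity down, sediment load up, pH up, zooplankton density down, shoreline vegetation loss (predicts conductivity up, not conductivity down; predicts pH down, not pH up)
(B) overfishing of top predator — conductivity down miss; dissolved oxygen up miss; sediment load up miss; macroinvertebrate diversity down miss; pH up miss; zooplankton density down match; shoreline vegetation loss match
(C) sediment plume from construction — conductivity down match; dissolved oxygen up miss; sediment load up match; macroinvertebrate diversity down match; pH up match; zooplankton density down match; shoreline vegetation loss match
(D) algal bloom die-off — does not account for sediment load up, shoreline vegetation loss
Every candidate fails on at least one observation.

none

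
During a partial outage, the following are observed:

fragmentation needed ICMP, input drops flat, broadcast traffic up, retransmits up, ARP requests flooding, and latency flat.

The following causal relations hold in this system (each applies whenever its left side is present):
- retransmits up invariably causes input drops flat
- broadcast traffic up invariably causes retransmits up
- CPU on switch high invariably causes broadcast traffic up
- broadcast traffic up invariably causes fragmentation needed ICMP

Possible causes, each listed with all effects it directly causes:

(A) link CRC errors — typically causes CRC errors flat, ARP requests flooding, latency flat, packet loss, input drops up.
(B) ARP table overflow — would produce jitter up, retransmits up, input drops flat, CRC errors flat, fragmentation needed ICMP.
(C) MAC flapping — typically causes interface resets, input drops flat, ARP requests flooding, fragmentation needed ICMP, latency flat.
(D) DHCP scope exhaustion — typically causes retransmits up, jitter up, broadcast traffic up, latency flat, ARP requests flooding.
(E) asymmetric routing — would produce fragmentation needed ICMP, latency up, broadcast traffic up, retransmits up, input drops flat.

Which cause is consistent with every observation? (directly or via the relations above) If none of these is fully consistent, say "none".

D

Checking each candidate against the observations:
(A) link CRC errors — fragmentation needed ICMP NO; input drops flat NO; broadcast traffic up NO; retransmits up NO; ARP requests flooding yes; latency flat yes
(B) ARP table overflow — does not account for broadcast traffic up, ARP requests flooding, latency flat
(C) MAC flapping — fragmentation needed ICMP yes; input drops flat yes; broadcast traffic up NO; retransmits up NO; ARP requests flooding yes; latency flat yes
(D) DHCP scope exhaustion — fragmentation needed ICMP yes (through broadcast traffic up → fragmentation needed ICMP); input drops flat yes (through retransmits up → input drops flat); broadcast traffic up yes; retransmits up yes; ARP requests flooding yes; latency flat yes
(E) asymmetric routing — fails on ARP requests flooding, latency flat (predicts latency up, not latency flat)
(D) is the only candidate with no mismatches.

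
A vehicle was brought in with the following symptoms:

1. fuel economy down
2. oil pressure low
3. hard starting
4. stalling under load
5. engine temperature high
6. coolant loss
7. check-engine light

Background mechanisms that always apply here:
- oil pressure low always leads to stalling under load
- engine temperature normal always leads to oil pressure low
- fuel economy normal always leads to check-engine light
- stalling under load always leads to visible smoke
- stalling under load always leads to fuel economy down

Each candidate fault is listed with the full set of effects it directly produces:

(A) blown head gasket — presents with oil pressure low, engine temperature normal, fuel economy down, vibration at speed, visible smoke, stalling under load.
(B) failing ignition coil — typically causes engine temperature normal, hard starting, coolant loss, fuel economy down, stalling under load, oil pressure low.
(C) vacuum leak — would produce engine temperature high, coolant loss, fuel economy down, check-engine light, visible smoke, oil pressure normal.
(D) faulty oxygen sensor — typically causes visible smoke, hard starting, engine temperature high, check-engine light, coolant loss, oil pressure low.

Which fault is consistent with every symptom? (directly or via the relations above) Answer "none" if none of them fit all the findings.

D

For each candidate, compare predicted effects to what was observed:
(A) blown head gasket — fuel economy down +; oil pressure low +; hard starting -; stalling under load +; engine temperature high -; coolant loss -; check-engine light -
(B) failing ignition coil — fails on engine temperature high, check-engine light (predicts engine temperature normal, not engine temperature high)
(C) vacuum leak — fuel economy down +; oil pressure low -; hard starting -; stalling under load -; engine temperature high +; coolant loss +; check-engine light +
(D) faulty oxygen sensor — fuel economy down + (by oil pressure low → stalling under load → fuel economy down); oil pressure low +; hard starting +; stalling under load + (by oil pressure low → stalling under load); engine temperature high +; coolant loss +; check-engine light +
Only (D) is consistent with every observation.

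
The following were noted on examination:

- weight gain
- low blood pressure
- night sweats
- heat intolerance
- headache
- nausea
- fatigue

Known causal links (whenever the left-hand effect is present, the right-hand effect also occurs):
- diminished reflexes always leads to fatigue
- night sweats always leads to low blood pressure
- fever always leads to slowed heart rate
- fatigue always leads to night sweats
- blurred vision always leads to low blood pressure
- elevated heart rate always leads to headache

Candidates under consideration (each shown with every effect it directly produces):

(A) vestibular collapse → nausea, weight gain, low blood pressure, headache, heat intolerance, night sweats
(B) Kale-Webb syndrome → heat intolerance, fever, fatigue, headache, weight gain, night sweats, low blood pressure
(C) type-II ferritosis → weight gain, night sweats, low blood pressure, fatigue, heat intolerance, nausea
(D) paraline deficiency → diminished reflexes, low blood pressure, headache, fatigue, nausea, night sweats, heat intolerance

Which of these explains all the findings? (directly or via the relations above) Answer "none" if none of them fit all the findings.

Per-candidate check:
(A) vestibular collapse — weight gain ✓; low blood pressure ✓; night sweats ✓; heat intolerance ✓; headache ✓; nausea ✓; fatigue ✗
(B) Kale-Webb syndrome — does not account for nausea
(C) type-II ferritosis — weight gain ✓; low blood pressure ✓; night sweats ✓; heat intolerance ✓; headache ✗; nausea ✓; fatigue ✓
(D) paraline deficiency — weight gain ✗; low blood pressure ✓; night sweats ✓; heat intolerance ✓; headache ✓; nausea ✓; fatigue ✓
No candidate is consistent with all observations.

none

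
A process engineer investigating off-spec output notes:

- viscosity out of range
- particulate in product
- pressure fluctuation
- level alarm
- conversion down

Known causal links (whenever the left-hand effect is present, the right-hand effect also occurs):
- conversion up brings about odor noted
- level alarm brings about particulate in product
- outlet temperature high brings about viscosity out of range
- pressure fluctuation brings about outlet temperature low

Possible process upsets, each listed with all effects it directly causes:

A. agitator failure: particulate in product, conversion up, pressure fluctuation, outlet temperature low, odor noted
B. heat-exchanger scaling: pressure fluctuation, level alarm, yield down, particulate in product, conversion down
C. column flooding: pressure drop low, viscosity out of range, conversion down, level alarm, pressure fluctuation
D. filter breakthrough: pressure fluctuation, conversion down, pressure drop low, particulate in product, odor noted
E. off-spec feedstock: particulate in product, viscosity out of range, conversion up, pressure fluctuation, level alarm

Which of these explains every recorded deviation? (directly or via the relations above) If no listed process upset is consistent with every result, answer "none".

C

Checking each candidate against the observations:
(A) agitator failure — fails on viscosity out of range, level alarm, conversion down (predicts conversion up, not conversion down)
(B) heat-exchanger scaling — viscosity out of range NO; particulate in product yes; pressure fluctuation yes; level alarm yes; conversion down yes
(C) column flooding — accounts for every observation (particulate in product by level alarm → particulate in product)
(D) filter breakthrough — does not account for viscosity out of range, level alarm
(E) off-spec feedstock — viscosity out of range yes; particulate in product yes; pressure fluctuation yes; level alarm yes; conversion down NO
Only (C) is consistent with every observation.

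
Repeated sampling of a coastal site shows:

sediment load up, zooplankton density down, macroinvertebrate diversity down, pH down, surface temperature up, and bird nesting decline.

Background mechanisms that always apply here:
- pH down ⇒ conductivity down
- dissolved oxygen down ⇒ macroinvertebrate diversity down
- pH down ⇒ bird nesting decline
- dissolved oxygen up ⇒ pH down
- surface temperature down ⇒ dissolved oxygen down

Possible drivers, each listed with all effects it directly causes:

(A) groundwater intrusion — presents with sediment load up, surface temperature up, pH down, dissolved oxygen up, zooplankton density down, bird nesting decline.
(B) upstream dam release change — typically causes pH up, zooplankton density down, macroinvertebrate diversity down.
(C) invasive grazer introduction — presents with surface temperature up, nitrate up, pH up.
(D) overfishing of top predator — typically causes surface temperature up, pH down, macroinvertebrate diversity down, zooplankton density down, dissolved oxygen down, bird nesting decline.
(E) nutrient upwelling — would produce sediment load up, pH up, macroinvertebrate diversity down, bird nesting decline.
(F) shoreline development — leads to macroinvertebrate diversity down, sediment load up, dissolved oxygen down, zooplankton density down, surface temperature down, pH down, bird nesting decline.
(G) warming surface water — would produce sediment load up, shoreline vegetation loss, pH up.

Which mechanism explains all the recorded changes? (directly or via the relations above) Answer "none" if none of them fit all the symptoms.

none

For each candidate, compare predicted effects to what was observed:
(A) groundwater intrusion — does not account for macroinvertebrate diversity down
(B) upstream dam release change — fails on sediment load up, pH down, surface temperature up, bird nesting decline (predicts pH up, not pH down)
(C) invasive grazer introduction — sediment load up -; zooplankton density down -; macroinvertebrate diversity down -; pH down -; surface temperature up +; bird nesting decline -
(D) overfishing of top predator — does not account for sediment load up
(E) nutrient upwelling — sediment load up +; zooplankton density down -; macroinvertebrate diversity down +; pH down -; surface temperature up -; bird nesting decline +
(F) shoreline development — sediment load up +; zooplankton density down +; macroinvertebrate diversity down +; pH down +; surface temperature up -; bird nesting decline +
(G) warming surface water — fails on zooplankton density down, macroinvertebrate diversity down, pH down, surface temperature up, bird nesting decline (predicts pH up, not pH down)
None of the listed candidates fits everything.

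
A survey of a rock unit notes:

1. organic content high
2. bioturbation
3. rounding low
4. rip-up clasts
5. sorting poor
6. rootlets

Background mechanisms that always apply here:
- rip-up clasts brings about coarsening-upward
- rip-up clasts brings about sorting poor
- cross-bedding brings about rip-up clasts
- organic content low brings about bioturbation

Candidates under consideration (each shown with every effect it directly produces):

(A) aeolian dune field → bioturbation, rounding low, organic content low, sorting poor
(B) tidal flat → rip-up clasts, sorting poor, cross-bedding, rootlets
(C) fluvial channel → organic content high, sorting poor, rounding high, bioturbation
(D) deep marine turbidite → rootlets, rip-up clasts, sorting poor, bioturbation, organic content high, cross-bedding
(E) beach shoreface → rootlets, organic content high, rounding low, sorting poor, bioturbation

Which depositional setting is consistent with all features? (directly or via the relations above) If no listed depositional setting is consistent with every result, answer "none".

Testing each hypothesis:
(A) aeolian dune field — fails on organic content high, rip-up clasts, rootlets (predicts organic content low, not organic content high)
(B) tidal flat — organic content high ✗; bioturbation ✗; rounding low ✗; rip-up clasts ✓; sorting poor ✓; rootlets ✓
(C) fluvial channel — fails on rounding low, rip-up clasts, rootlets (predicts rounding high, not rounding low)
(D) deep marine turbidite — organic content high ✓; bioturbation ✓; rounding low ✗; rip-up clasts ✓; sorting poor ✓; rootlets ✓
(E) beach shoreface — organic content high ✓; bioturbation ✓; rounding low ✓; rip-up clasts ✗; sorting poor ✓; rootlets ✓
None of the listed candidates fits everything.

none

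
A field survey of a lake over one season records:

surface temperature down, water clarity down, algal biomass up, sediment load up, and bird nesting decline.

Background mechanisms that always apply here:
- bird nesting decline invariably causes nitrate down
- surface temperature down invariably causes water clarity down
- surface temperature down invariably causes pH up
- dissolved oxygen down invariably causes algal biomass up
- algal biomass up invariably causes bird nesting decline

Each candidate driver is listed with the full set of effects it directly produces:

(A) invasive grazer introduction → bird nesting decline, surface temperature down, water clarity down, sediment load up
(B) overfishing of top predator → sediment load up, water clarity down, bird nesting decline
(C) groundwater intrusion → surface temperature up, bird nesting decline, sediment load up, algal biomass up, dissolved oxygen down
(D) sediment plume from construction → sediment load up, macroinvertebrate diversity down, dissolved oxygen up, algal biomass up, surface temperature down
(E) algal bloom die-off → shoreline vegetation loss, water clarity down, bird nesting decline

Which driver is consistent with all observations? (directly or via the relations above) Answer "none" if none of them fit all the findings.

D

Per-candidate check:
(A) invasive grazer introduction — does not account for algal biomass up
(B) overfishing of top predator — does not account for surface temperature down, algal biomass up
(C) groundwater intrusion — surface temperature down miss; water clarity down miss; algal biomass up match; sediment load up match; bird nesting decline match
(D) sediment plume from construction — accounts for every observation (water clarity down through surface temperature down → water clarity down)
(E) algal bloom die-off — does not account for surface temperature down, algal biomass up, sediment load up
(D) alone accounts for all the evidence.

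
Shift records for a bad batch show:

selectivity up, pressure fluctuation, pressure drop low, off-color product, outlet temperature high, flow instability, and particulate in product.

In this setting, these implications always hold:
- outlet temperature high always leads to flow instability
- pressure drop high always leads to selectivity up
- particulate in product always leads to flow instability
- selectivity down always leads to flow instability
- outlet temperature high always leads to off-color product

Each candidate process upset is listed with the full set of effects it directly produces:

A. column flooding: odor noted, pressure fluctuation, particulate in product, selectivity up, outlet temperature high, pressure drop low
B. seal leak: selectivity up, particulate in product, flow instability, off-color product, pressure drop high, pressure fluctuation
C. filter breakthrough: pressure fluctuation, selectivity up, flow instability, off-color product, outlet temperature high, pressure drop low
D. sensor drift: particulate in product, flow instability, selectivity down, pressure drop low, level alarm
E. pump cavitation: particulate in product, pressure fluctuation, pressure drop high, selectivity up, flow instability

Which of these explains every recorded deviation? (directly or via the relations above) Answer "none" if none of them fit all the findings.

A

Checking each candidate against the observations:
(A) column flooding — selectivity up ✓; pressure fluctuation ✓; pressure drop low ✓; off-color product ✓ (by outlet temperature high → off-color product); outlet temperature high ✓; flow instability ✓ (by outlet temperature high → flow instability); particulate in product ✓
(B) seal leak — fails on pressure drop low, outlet temperature high (predicts pressure drop high, not pressure drop low)
(C) filter breakthrough — selectivity up ✓; pressure fluctuation ✓; pressure drop low ✓; off-color product ✓; outlet temperature high ✓; flow instability ✓; particulate in product ✗
(D) sensor drift — selectivity up ✗; pressure fluctuation ✗; pressure drop low ✓; off-color product ✗; outlet temperature high ✗; flow instability ✓; particulate in product ✓
(E) pump cavitation — fails on pressure drop low, off-color product, outlet temperature high (predicts pressure drop high, not pressure drop low)
Only (A) is consistent with every observation.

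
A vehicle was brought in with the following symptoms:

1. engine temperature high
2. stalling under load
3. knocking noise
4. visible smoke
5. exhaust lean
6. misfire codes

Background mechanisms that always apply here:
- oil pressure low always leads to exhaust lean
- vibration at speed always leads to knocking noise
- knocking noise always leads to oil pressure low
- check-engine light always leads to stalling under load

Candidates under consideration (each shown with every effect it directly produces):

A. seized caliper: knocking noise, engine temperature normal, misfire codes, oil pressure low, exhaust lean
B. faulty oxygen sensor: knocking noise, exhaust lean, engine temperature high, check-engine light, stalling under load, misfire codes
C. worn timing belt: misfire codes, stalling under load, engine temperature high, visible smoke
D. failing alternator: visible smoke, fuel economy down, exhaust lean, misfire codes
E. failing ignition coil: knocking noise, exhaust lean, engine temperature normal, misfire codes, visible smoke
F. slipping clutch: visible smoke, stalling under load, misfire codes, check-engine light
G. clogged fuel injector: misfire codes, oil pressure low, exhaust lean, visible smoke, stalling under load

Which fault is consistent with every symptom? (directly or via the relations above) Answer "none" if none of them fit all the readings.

Testing each hypothesis:
(A) seized caliper — fails on engine temperature high, stalling under load, visible smoke (predicts engine temperature normal, not engine temperature high)
(B) faulty oxygen sensor — engine temperature high yes; stalling under load yes; knocking noise yes; visible smoke NO; exhaust lean yes; misfire codes yes
(C) worn timing belt — engine temperature high yes; stalling under load yes; knocking noise NO; visible smoke yes; exhaust lean NO; misfire codes yes
(D) failing alternator — does not account for engine temperature high, stalling under load, knocking noise
(E) failing ignition coil — fails on engine temperature high, stalling under load (predicts engine temperature normal, not engine temperature high)
(F) slipping clutch — engine temperature high NO; stalling under load yes; knocking noise NO; visible smoke yes; exhaust lean NO; misfire codes yes
(G) clogged fuel injector — engine temperature high NO; stalling under load yes; knocking noise NO; visible smoke yes; exhaust lean yes; misfire codes yes
No candidate is consistent with all observations.

none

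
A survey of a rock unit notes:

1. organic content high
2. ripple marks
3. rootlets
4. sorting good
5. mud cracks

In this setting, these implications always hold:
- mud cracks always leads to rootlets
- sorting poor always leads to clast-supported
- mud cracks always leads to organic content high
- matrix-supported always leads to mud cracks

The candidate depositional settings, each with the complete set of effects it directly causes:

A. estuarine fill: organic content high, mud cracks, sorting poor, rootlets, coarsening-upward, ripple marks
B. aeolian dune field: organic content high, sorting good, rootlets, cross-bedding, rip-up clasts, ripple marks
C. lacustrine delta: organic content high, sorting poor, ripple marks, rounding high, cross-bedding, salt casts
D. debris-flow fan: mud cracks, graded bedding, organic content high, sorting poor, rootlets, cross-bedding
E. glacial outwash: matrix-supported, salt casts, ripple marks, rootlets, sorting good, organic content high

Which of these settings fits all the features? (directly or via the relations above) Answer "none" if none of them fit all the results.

For each candidate, compare predicted effects to what was observed:
(A) estuarine fill — organic content high +; ripple marks +; rootlets +; sorting good -; mud cracks +
(B) aeolian dune field — organic content high +; ripple marks +; rootlets +; sorting good +; mud cracks -
(C) lacustrine delta — fails on rootlets, sorting good, mud cracks (predicts sorting poor, not sorting good)
(D) debris-flow fan — fails on ripple marks, sorting good (predicts sorting poor, not sorting good)
(E) glacial outwash — accounts for every observation (mud cracks via matrix-supported → mud cracks)
Only (E) is consistent with every observation.

E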